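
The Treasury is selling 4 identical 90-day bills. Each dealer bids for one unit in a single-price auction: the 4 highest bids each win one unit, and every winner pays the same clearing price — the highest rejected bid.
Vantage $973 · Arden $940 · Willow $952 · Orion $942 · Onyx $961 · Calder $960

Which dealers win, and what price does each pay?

Ordering the bids: 973 (Vantage), 961 (Onyx), 960 (Calder), 952 (Willow), 942 (Orion), 940 (Arden)
Winners (4 units): Vantage, Onyx, Calder, Willow.
First losing bid is Orion's $942, which sets the uniform price.

Vantage, Onyx, Calder, Willow; each pays $942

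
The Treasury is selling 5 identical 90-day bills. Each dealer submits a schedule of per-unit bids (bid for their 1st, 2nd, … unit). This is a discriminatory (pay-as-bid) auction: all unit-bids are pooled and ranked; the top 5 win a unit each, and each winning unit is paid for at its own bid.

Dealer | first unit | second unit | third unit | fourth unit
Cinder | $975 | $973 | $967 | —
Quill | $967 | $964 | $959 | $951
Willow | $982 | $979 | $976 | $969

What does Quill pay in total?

Quill pays $0

All unit-bids, highest first — top 5: 982 (Willow-1), 979 (Willow-2), 976 (Willow-3), 975 (Cinder-1), 973 (Cinder-2)
Next rejected bid: $969 (not a price — pay-as-bid).
Quill wins no units.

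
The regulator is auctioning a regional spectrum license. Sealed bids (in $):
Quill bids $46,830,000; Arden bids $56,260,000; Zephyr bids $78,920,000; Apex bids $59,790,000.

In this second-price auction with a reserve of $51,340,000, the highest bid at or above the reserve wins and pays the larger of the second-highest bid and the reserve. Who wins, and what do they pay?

Rule: the highest bid at or above the reserve wins and pays the larger of the second-highest bid and the reserve.
Sorting bids: 78,920,000 (Zephyr) > 59,790,000 (Apex) > 56,260,000 (Arden) > 46,830,000 (Quill)
Highest eligible bid: Zephyr at $78,920,000.
max(second-highest $59,790,000, reserve $51,340,000) = $59,790,000; the reserve does not bind.

Zephyr pays $59,790,000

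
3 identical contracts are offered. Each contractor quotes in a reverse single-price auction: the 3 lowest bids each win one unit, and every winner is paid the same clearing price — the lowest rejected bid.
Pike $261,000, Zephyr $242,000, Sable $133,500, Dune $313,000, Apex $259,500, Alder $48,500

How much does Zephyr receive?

Zephyr is paid $259,500

Ordering the bids: 48,500 (Alder), 133,500 (Sable), 242,000 (Zephyr), 259,500 (Apex), 261,000 (Pike), …
The 3 lowest are Alder, Sable, Zephyr.
First losing bid is Apex's $259,500, which sets the uniform price.
Zephyr wins → is paid $259,500.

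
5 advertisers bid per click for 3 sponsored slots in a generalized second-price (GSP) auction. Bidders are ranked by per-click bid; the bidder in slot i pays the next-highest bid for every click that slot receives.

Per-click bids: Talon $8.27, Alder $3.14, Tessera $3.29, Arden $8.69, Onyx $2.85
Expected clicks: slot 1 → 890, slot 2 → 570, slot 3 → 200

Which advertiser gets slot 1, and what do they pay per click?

Sorting advertisers: $8.69 (Arden) > $8.27 (Talon) > $3.29 (Tessera) > $3.14 (Alder) > …
Slot 1 goes to the first-ranked bidder, Arden, who pays the next bid down: $8.27/click.

Arden; $8.27 per click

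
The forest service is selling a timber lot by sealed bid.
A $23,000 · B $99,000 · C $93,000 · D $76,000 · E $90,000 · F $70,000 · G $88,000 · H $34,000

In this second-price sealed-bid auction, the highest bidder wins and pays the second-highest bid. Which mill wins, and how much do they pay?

B pays $93,000

Rule: the highest bidder wins and pays the second-highest bid.
Bids in order: 99,000 (B) > 93,000 (C) > 90,000 (E) > 88,000 (G) > 76,000 (D) > 70,000 (F) > …
B is highest; pays the second-highest bid, $93,000.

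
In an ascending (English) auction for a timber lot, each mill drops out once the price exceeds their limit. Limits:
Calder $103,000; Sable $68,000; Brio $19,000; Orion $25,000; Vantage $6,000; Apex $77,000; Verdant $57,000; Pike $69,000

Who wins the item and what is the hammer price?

Calder wins at $77,000

Open ascending-bid auction: the price rises until one bidder remains; the winner pays the price at which the last rival dropped out.
Limits in order: 103,000 (Calder) > 77,000 (Apex) > 69,000 (Pike) > 68,000 (Sable) > 57,000 (Verdant) > 25,000 (Orion) > …
Bidding ends when Apex exits at $77,000; Calder takes it.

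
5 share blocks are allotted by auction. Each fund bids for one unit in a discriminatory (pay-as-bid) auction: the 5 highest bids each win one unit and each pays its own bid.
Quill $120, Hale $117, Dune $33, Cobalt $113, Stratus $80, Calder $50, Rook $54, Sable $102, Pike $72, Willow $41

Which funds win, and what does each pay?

Ordering the bids: 120 (Quill), 117 (Hale), 113 (Cobalt), 102 (Sable), 80 (Stratus), 72 (Pike), 54 (Rook), …
The 5 highest are Quill, Hale, Cobalt, Sable, Stratus.
Each winner pays its own bid: Quill $120, Hale $117, Cobalt $113, Sable $102, Stratus $80.

Quill $120, Hale $117, Cobalt $113, Sable $102, Stratus $80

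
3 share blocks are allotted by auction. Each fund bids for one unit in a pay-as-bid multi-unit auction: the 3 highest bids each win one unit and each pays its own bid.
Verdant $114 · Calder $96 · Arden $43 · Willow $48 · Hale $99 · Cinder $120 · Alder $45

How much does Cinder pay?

Ordering the bids: 120 (Cinder), 114 (Verdant), 99 (Hale), 96 (Calder), 48 (Willow), …
The 3 highest are Cinder, Verdant, Hale.
Cinder wins → own bid $120.

Cinder pays $120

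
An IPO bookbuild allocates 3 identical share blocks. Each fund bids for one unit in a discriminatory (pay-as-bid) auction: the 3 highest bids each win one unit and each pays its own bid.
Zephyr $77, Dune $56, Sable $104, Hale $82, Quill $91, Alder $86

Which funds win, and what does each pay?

Bids ranked high→low: 104 (Sable), 91 (Quill), 86 (Alder), 82 (Hale), 77 (Zephyr), …
Winners (3 units): Sable, Quill, Alder.
Each winner pays its own bid: Sable $104, Quill $91, Alder $86.

Sable $104, Quill $91, Alder $86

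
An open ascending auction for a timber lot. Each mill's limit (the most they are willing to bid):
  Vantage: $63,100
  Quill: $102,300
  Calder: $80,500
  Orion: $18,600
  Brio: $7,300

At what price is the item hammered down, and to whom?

Limits in order: 102,300 (Quill) > 80,500 (Calder) > 63,100 (Vantage) > 18,600 (Orion) > 7,300 (Brio)
Calder is the last rival to drop out, at $80,500; Quill remains and wins at that price.

Quill wins at $80,500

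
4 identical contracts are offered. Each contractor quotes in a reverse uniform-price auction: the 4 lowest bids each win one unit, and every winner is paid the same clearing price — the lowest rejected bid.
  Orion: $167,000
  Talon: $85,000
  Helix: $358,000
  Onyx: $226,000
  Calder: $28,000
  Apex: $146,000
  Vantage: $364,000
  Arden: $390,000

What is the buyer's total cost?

Total cost: $904,000

Bids ranked low→high: 28,000 (Calder), 85,000 (Talon), 146,000 (Apex), 167,000 (Orion), 226,000 (Onyx), 358,000 (Helix), …
The 4 lowest are Calder, Talon, Apex, Orion.
First losing bid is Onyx's $226,000, which sets the uniform price.
Total cost = 4 × $226,000 = $904,000.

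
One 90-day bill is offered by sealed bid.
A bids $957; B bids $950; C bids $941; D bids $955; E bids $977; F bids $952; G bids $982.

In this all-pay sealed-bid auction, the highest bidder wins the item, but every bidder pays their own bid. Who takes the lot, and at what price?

Sorting bids: 982 (G) > 977 (E) > 957 (A) > 955 (D) > 952 (F) > 950 (B) > …
G is highest and takes the item; every bidder forfeits their bid.

G pays $982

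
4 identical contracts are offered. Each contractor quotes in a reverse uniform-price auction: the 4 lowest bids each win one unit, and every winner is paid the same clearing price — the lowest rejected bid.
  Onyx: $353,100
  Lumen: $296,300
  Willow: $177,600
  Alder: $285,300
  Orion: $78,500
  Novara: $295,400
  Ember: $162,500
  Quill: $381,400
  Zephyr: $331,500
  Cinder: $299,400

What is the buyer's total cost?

Sorting: 78,500 (Orion), 162,500 (Ember), 177,600 (Willow), 285,300 (Alder), 295,400 (Novara), 296,300 (Lumen), …
Lowest 4: Orion, Ember, Willow, Alder.
First losing bid is Novara's $295,400, which sets the uniform price.
Total cost = 4 × $295,400 = $1,181,600.

Total cost: $1,181,600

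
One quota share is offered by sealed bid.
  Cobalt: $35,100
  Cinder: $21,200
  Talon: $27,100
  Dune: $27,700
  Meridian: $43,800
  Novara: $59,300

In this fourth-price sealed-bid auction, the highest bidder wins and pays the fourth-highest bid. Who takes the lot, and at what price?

Rule: the highest bidder wins and pays the fourth-highest bid.
Sorting bids: 59,300 (Novara) > 43,800 (Meridian) > 35,100 (Cobalt) > 27,700 (Dune) > 27,100 (Talon) > 21,200 (Cinder)
Novara is highest; pays the fourth-highest bid, $27,700.

Novara pays $27,700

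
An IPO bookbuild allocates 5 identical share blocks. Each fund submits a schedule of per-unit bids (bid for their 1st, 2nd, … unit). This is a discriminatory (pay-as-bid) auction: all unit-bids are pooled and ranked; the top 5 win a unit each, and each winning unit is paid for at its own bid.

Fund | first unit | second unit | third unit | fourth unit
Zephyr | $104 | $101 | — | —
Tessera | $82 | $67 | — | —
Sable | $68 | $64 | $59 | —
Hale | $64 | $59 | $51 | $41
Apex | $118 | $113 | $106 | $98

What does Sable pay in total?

Sable pays $0

Pooled unit-bids ranked (top 5): 118 (Apex-1), 113 (Apex-2), 106 (Apex-3), 104 (Zephyr-1), 101 (Zephyr-2)
Next rejected bid: $98 (not a price — pay-as-bid).
Sable wins no units.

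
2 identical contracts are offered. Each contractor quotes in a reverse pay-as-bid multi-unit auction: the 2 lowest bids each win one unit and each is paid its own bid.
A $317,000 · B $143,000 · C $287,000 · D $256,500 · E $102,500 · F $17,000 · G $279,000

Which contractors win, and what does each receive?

F $17,000, E $102,500

Bids ranked low→high: 17,000 (F), 102,500 (E), 143,000 (B), 256,500 (D), …
Winners (2 units): F, E.
Each winner is paid its own bid: F $17,000, E $102,500.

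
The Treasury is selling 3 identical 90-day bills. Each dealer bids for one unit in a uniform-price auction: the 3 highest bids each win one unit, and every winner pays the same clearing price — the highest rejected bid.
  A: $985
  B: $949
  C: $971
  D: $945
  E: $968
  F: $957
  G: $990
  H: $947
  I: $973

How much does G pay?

Bids ranked high→low: 990 (G), 985 (A), 973 (I), 971 (C), 968 (E), …
Top 3: G, A, I.
Highest unsuccessful bid: $971 → clearing price.
G wins → pays $971.

G pays $971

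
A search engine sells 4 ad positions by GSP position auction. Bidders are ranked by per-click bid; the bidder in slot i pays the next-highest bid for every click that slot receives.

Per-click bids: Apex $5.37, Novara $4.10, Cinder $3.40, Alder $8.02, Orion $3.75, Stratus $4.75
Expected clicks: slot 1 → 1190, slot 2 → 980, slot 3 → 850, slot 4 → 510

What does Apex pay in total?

Per-click bids in order: $8.02 (Alder) > $5.37 (Apex) > $4.75 (Stratus) > $4.10 (Novara) > $3.75 (Orion) > …
Apex holds slot 2 → pays next bid $4.75 × 980 clicks = $4655.00.

Apex pays $4655.00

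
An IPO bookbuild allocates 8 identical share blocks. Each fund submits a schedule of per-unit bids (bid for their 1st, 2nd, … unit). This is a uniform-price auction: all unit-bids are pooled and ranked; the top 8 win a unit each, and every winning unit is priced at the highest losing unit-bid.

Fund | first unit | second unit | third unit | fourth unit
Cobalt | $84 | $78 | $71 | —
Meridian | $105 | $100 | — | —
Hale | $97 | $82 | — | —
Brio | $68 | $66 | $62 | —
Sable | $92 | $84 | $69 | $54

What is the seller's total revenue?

All unit-bids, highest first — top 8: 105 (Meridian-1), 100 (Meridian-2), 97 (Hale-1), 92 (Sable-1), 84 (Cobalt-1), 84 (Sable-2), 82 (Hale-2), 78 (Cobalt-2)
First bid not allocated: $71.
Allocation: Cobalt 2, Hale 2, Meridian 2, Sable 2. Every unit priced at $71.
Revenue = 8 × 71 = $568.

Total revenue: $568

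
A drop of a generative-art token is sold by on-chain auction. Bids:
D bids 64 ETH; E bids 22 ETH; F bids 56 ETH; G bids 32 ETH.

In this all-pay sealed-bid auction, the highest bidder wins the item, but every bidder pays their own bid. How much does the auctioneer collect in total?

Sorting bids: 64 (D) > 56 (F) > 32 (G) > 22 (E)
Every bidder forfeits their bid regardless of winning.
Revenue = 64 + 22 + 56 + 32 = 174 ETH.

Total revenue: 174 ETH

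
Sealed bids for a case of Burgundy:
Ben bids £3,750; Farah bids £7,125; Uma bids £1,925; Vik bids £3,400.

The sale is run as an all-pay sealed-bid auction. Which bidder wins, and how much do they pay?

Farah pays £7,125

Bids in order: 7,125 (Farah) > 3,750 (Ben) > 3,400 (Vik) > 1,925 (Uma)
Farah is highest and takes the item; every bidder forfeits their bid.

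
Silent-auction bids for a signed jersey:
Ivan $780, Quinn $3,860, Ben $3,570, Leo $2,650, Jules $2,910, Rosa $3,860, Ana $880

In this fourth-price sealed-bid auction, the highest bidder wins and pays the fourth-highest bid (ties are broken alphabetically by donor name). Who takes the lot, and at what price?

Quinn pays $2,910

Sorting bids: 3,860 (Quinn) > 3,860 (Rosa) > 3,570 (Ben) > 2,910 (Jules) > 2,650 (Leo) > 880 (Ana) > …
Tie at $3,860 → Quinn wins by tie-break.
Quinn is highest; pays the fourth-highest bid, $2,910.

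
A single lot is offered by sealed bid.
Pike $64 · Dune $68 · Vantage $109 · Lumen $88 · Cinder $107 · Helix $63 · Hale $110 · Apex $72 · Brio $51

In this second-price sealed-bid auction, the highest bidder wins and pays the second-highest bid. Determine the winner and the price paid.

Bids in order: 110 (Hale) > 109 (Vantage) > 107 (Cinder) > 88 (Lumen) > 72 (Apex) > 68 (Dune) > …
Second-price: Hale pays Vantage's bid of $109.

Hale pays $109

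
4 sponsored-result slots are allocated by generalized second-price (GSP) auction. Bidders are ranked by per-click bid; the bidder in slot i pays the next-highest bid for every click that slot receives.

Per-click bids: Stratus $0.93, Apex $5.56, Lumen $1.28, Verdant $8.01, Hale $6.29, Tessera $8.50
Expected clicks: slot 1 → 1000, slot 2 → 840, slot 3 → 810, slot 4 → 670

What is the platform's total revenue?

Total revenue: $18654.80

Per-click bids in order: $8.50 (Tessera) > $8.01 (Verdant) > $6.29 (Hale) > $5.56 (Apex) > $1.28 (Lumen) > …
Slot 1: Tessera pays $8.01 × 1000 = $8010.00
Slot 2: Verdant pays $6.29 × 840 = $5283.60
Slot 3: Hale pays $5.56 × 810 = $4503.60
Slot 4: Apex pays $1.28 × 670 = $857.60
Total = $18654.80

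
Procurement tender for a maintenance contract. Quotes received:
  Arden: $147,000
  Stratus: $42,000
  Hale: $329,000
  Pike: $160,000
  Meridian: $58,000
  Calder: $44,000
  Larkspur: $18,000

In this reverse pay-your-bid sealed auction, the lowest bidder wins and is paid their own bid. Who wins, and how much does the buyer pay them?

Larkspur is paid $18,000

Rule: the lowest bidder wins and is paid their own bid.
Bids in order: 18,000 (Larkspur) < 42,000 (Stratus) < 44,000 (Calder) < 58,000 (Meridian) < 147,000 (Arden) < 160,000 (Pike) < …
Larkspur is lowest → is paid own bid, $18,000.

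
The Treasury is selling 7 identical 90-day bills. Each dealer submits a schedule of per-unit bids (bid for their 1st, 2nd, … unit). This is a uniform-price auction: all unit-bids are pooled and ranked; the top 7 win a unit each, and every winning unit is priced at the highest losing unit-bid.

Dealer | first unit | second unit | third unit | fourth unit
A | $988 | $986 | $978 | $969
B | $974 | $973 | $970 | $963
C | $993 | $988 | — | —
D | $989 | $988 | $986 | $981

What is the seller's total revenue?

Pooled unit-bids ranked (top 7): 993 (C-1), 989 (D-1), 988 (A-1), 988 (C-2), 988 (D-2), 986 (A-2), 986 (D-3)
First bid not allocated: $981.
Allocation: A 2, C 2, D 3. Every unit priced at $981.
Revenue = 7 × 981 = $6,867.

Total revenue: $6,867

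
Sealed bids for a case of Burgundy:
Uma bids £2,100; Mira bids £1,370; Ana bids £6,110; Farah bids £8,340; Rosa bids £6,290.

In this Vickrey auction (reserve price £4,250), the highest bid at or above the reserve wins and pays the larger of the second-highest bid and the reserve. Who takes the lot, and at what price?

Bids ranked: 8,340 (Farah) > 6,290 (Rosa) > 6,110 (Ana) > 2,100 (Uma) > 1,370 (Mira)
Farah has the top bid at or above the reserve (£8,340).
Second-highest bid £6,290 exceeds the reserve £4,250 → payment £6,290.

Farah pays £6,290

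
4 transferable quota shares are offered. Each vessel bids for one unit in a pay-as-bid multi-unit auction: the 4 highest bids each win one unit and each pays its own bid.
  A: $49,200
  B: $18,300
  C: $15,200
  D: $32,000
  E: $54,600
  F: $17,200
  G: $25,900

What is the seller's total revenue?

Ordering the bids: 54,600 (E), 49,200 (A), 32,000 (D), 25,900 (G), 18,300 (B), 17,200 (F), …
The 4 highest are E, A, D, G.
Total revenue = 54,600 + 49,200 + 32,000 + 25,900 = $161,700.

Total revenue: $161,700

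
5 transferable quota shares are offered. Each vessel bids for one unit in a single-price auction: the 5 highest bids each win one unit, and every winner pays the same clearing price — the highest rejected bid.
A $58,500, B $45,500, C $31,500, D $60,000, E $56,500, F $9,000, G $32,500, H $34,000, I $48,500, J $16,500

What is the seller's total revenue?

Total revenue: $170,000

Bids ranked high→low: 60,000 (D), 58,500 (A), 56,500 (E), 48,500 (I), 45,500 (B), 34,000 (H), 32,500 (G), …
Top 5: D, A, E, I, B.
Highest unsuccessful bid: $34,000 → clearing price.
Total revenue = 5 × $34,000 = $170,000.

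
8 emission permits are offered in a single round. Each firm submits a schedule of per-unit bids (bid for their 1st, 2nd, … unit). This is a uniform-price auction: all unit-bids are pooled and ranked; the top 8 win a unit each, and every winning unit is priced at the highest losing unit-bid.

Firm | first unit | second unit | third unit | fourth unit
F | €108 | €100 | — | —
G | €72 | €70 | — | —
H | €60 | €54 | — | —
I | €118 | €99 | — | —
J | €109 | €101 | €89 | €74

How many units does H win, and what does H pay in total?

H: 0 units, pays €0

Merging the schedules and taking the best 8: 118 (I-1), 109 (J-1), 108 (F-1), 101 (J-2), 100 (F-2), 99 (I-2), 89 (J-3), 74 (J-4)
The (k+1)-th unit-bid is €72.
H wins 0 unit(s) at €72 each.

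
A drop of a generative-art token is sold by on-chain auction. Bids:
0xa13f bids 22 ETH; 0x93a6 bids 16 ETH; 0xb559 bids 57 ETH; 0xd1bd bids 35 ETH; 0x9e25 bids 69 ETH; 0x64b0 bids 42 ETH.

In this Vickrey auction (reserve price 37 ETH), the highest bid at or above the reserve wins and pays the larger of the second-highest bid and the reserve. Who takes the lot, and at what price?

0x9e25 pays 57 ETH

Bids ranked: 69 (0x9e25) > 57 (0xb559) > 42 (0x64b0) > 35 (0xd1bd) > 22 (0xa13f) > 16 (0x93a6)
0x9e25 has the top bid at or above the reserve (69 ETH).
Second-highest bid 57 ETH exceeds the reserve 37 ETH → payment 57 ETH.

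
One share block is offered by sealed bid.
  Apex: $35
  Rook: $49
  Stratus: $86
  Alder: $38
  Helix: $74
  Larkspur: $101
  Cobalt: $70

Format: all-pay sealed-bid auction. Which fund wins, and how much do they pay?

Larkspur pays $101

All-pay sealed-bid auction: the highest bidder wins the item, but every bidder pays their own bid.
Bids in order: 101 (Larkspur) > 86 (Stratus) > 74 (Helix) > 70 (Cobalt) > 49 (Rook) > 38 (Alder) > …
Larkspur wins with the top bid; all bids are sunk regardless.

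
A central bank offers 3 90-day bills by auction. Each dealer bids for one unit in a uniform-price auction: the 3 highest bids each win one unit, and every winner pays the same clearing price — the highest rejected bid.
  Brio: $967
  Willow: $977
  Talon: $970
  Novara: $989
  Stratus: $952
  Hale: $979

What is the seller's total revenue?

Ordering the bids: 989 (Novara), 979 (Hale), 977 (Willow), 970 (Talon), 967 (Brio), …
Winners (3 units): Novara, Hale, Willow.
Clearing price = highest rejected bid = $970.
Total revenue = 3 × $970 = $2,910.

Total revenue: $2,910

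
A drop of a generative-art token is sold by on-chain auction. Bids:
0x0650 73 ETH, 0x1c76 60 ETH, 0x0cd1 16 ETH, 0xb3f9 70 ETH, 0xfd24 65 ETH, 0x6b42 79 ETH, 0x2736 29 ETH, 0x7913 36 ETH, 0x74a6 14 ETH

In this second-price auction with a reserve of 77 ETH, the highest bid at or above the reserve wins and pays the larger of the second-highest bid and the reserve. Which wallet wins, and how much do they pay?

Sorting bids: 79 (0x6b42) > 73 (0x0650) > 70 (0xb3f9) > 65 (0xfd24) > 60 (0x1c76) > 36 (0x7913) > …
0x6b42 has the top bid at or above the reserve (79 ETH).
max(second-highest 73 ETH, reserve 77 ETH) = 77 ETH.

0x6b42 pays 77 ETH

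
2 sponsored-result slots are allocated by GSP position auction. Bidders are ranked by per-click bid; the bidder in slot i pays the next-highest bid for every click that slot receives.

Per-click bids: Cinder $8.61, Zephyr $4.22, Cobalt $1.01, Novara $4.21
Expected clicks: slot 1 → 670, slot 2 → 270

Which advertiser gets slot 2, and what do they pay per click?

Zephyr; $4.21 per click

Per-click bids in order: $8.61 (Cinder) > $4.22 (Zephyr) > $4.21 (Novara) > …
Slot 2 goes to the second-ranked bidder, Zephyr, who pays the next bid down: $4.21/click.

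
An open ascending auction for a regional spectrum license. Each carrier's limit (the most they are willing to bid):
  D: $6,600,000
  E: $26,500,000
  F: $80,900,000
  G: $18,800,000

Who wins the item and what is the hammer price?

F wins at $26,500,000

Open ascending-bid auction: the price rises until one bidder remains; the winner pays the price at which the last rival dropped out.
Sorting limits: 80,900,000 (F) > 26,500,000 (E) > 18,800,000 (G) > 6,600,000 (D)
Once the price passes $26,500,000, only F is left; the hammer falls at E's limit of $26,500,000.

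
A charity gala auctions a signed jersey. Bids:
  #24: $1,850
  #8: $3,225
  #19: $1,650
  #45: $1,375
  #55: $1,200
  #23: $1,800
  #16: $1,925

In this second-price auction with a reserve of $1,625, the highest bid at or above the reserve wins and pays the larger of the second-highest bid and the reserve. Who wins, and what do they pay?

Sorting bids: 3,225 (#8) > 1,925 (#16) > 1,850 (#24) > 1,800 (#23) > 1,650 (#19) > 1,375 (#45) > …
#8 has the top bid at or above the reserve ($3,225).
max(second-highest $1,925, reserve $1,625) = $1,925; the reserve does not bind.

#8 pays $1,925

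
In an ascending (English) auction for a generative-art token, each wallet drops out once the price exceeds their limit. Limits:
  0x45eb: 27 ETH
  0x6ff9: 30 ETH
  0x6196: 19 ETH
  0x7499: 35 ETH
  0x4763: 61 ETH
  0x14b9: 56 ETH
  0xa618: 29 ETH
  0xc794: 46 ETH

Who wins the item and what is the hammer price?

Limits in order: 61 (0x4763) > 56 (0x14b9) > 46 (0xc794) > 35 (0x7499) > 30 (0x6ff9) > 29 (0xa618) > …
0x14b9 is the last rival to drop out, at 56 ETH; 0x4763 remains and wins at that price.

0x4763 wins at 56 ETH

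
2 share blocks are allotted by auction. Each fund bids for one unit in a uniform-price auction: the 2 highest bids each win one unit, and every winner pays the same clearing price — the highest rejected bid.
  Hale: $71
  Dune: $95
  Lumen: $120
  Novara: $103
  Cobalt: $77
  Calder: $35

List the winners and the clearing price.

Sorting: 120 (Lumen), 103 (Novara), 95 (Dune), 77 (Cobalt), …
Top 2: Lumen, Novara.
Highest unsuccessful bid: $95 → clearing price.

Lumen, Novara; each pays $95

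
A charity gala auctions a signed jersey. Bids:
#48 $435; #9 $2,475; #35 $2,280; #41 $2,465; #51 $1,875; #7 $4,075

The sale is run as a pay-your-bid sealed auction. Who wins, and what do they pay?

#7 pays $4,075

Pay-your-bid sealed auction: the highest bidder wins and pays their own bid.
Sorting bids: 4,075 (#7) > 2,475 (#9) > 2,465 (#41) > 2,280 (#35) > 1,875 (#51) > 435 (#48)
#7 has the highest bid and pays exactly that: $4,075.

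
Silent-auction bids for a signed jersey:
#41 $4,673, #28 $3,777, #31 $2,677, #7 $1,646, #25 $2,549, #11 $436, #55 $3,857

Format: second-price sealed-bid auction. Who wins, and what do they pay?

#41 pays $3,857

Bids in order: 4,673 (#41) > 3,857 (#55) > 3,777 (#28) > 2,677 (#31) > 2,549 (#25) > 1,646 (#7) > …
#41 wins with the highest bid; price is set by the runner-up at $3,857.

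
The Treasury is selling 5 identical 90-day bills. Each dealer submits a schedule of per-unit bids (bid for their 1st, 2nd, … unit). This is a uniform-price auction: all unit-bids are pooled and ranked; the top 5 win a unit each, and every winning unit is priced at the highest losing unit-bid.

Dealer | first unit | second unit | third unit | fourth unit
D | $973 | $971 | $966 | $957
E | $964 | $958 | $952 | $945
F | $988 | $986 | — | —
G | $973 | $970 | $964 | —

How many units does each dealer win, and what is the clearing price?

All unit-bids, highest first — top 5: 988 (F-1), 986 (F-2), 973 (D-1), 973 (G-1), 971 (D-2)
The (k+1)-th unit-bid is $970.
Allocation: D 2, F 2, G 1.

D 2, F 2, G 1; clearing price $970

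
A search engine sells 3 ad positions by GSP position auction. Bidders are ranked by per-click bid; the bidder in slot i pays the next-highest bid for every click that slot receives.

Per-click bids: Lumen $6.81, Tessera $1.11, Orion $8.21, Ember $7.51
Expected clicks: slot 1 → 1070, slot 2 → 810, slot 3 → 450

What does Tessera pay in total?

Per-click bids in order: $8.21 (Orion) > $7.51 (Ember) > $6.81 (Lumen) > $1.11 (Tessera)
Tessera ranks below slot 3 → no slot, pays nothing.

Tessera pays $0.00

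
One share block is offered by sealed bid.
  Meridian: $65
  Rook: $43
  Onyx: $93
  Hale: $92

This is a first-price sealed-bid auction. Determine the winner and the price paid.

Sorting bids: 93 (Onyx) > 92 (Hale) > 65 (Meridian) > 43 (Rook)
Onyx is highest → pays own bid, $93.

Onyx pays $93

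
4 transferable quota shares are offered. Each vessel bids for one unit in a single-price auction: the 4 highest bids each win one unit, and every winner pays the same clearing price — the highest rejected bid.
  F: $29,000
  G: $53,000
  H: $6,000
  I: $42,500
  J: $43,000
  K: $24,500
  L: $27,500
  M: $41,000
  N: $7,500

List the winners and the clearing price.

G, J, I, M; each pays $29,000

Sorting: 53,000 (G), 43,000 (J), 42,500 (I), 41,000 (M), 29,000 (F), 27,500 (L), …
The 4 highest are G, J, I, M.
First losing bid is F's $29,000, which sets the uniform price.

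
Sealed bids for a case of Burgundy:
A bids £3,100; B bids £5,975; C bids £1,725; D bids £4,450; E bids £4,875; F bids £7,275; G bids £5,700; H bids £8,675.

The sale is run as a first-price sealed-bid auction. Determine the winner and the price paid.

First-price sealed-bid auction: the highest bidder wins and pays their own bid.
Sorting bids: 8,675 (H) > 7,275 (F) > 5,975 (B) > 5,700 (G) > 4,875 (E) > 4,450 (D) > …
H has the highest bid and pays exactly that: £8,675.

H pays £8,675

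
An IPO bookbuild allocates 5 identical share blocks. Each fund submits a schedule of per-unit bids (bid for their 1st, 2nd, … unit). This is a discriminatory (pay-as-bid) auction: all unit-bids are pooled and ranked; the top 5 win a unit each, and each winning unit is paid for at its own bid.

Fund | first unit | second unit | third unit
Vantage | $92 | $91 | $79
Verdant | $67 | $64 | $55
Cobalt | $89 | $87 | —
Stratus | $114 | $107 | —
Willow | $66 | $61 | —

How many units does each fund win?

Cobalt 1, Stratus 2, Vantage 2

Merging the schedules and taking the best 5: 114 (Stratus-1), 107 (Stratus-2), 92 (Vantage-1), 91 (Vantage-2), 89 (Cobalt-1)
Next rejected bid: $87 (not a price — pay-as-bid).
Allocation: Cobalt 1, Stratus 2, Vantage 2.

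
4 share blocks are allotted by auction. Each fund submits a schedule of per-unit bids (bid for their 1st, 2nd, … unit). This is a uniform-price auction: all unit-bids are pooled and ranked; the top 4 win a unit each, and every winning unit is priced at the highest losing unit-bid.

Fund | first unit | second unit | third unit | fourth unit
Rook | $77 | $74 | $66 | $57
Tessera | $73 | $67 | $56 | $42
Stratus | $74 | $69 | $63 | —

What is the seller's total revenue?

Total revenue: $276

Pooled unit-bids ranked (top 4): 77 (Rook-1), 74 (Rook-2), 74 (Stratus-1), 73 (Tessera-1)
First bid not allocated: $69.
Allocation: Rook 2, Stratus 1, Tessera 1. Every unit priced at $69.
Revenue = 4 × 69 = $276.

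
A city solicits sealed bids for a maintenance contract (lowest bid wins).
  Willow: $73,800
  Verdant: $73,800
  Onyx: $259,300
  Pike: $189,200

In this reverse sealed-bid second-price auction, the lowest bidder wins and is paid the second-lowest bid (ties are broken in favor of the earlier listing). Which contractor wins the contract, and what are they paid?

Willow is paid $73,800

Reverse sealed-bid second-price auction: the lowest bidder wins and is paid the second-lowest bid.
Bids in order: 73,800 (Willow) < 73,800 (Verdant) < 189,200 (Pike) < 259,300 (Onyx)
Tie at $73,800 → Willow wins by tie-break.
Willow is lowest; is paid the second-lowest bid, $73,800.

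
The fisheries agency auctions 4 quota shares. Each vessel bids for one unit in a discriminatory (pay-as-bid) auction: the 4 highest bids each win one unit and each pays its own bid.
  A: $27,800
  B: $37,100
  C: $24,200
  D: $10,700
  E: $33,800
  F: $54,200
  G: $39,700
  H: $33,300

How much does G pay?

Ordering the bids: 54,200 (F), 39,700 (G), 37,100 (B), 33,800 (E), 33,300 (H), 27,800 (A), …
Top 4: F, G, B, E.
G wins → own bid $39,700.

G pays $39,700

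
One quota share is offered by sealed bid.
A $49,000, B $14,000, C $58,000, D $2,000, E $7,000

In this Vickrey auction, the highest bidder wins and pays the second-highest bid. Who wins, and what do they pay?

Rule: the highest bidder wins and pays the second-highest bid.
Bids ranked: 58,000 (C) > 49,000 (A) > 14,000 (B) > 7,000 (E) > 2,000 (D)
Second-price: C pays A's bid of $49,000.

C pays $49,000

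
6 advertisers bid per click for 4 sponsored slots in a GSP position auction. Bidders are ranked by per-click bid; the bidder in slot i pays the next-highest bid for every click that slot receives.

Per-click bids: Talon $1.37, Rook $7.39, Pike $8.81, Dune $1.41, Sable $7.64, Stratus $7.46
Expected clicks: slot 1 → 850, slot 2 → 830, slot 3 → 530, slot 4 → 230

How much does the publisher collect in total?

Sorting advertisers: $8.81 (Pike) > $7.64 (Sable) > $7.46 (Stratus) > $7.39 (Rook) > $1.41 (Dune) > …
Slot 1: Pike pays $7.64 × 850 = $6494.00
Slot 2: Sable pays $7.46 × 830 = $6191.80
Slot 3: Stratus pays $7.39 × 530 = $3916.70
Slot 4: Rook pays $1.41 × 230 = $324.30
Total = $16926.80

Total revenue: $16926.80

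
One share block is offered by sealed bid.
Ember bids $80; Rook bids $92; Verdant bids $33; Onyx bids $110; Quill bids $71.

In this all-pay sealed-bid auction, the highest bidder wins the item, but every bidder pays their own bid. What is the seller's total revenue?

All-pay sealed-bid auction: the highest bidder wins the item, but every bidder pays their own bid.
Bids ranked: 110 (Onyx) > 92 (Rook) > 80 (Ember) > 71 (Quill) > 33 (Verdant)
Every bidder forfeits their bid regardless of winning.
Revenue = 80 + 92 + 33 + 110 + 71 = $386.

Total revenue: $386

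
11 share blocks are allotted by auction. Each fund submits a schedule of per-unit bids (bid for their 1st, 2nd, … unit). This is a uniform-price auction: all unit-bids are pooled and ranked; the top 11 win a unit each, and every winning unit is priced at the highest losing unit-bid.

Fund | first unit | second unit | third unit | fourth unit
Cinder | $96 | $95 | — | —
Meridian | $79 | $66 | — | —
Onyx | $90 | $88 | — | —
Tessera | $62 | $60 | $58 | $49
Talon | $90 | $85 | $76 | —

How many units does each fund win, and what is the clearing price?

Pooled unit-bids ranked (top 11): 96 (Cinder-1), 95 (Cinder-2), 90 (Onyx-1), 90 (Talon-1), 88 (Onyx-2), 85 (Talon-2), 79 (Meridian-1), 76 (Talon-3), 66 (Meridian-2), 62 (Tessera-1), 60 (Tessera-2)
The (k+1)-th unit-bid is $58.
Allocation: Cinder 2, Meridian 2, Onyx 2, Talon 3, Tessera 2.

Cinder 2, Meridian 2, Onyx 2, Talon 3, Tessera 2; clearing price $58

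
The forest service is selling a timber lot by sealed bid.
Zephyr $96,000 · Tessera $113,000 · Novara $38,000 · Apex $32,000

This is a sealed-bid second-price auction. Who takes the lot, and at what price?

Tessera pays $96,000

Sealed-bid second-price auction: the highest bidder wins and pays the second-highest bid.
Sorting bids: 113,000 (Tessera) > 96,000 (Zephyr) > 38,000 (Novara) > 32,000 (Apex)
Second-price: Tessera pays Zephyr's bid of $96,000.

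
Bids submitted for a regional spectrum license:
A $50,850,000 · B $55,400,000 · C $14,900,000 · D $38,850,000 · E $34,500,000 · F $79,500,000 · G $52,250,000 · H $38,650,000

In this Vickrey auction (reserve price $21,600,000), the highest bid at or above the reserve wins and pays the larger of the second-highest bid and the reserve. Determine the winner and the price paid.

Bids ranked: 79,500,000 (F) > 55,400,000 (B) > 52,250,000 (G) > 50,850,000 (A) > 38,850,000 (D) > 38,650,000 (H) > …
Highest eligible bid: F at $79,500,000.
Second-highest bid $55,400,000 exceeds the reserve $21,600,000 → payment $55,400,000.

F pays $55,400,000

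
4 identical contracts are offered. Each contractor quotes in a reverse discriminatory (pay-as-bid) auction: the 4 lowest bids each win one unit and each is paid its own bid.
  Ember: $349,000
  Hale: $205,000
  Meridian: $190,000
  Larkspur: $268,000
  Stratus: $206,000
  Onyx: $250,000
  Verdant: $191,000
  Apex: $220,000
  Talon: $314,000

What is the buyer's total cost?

Ordering the bids: 190,000 (Meridian), 191,000 (Verdant), 205,000 (Hale), 206,000 (Stratus), 220,000 (Apex), 250,000 (Onyx), …
The 4 lowest are Meridian, Verdant, Hale, Stratus.
Total cost = 190,000 + 191,000 + 205,000 + 206,000 = $792,000.

Total cost: $792,000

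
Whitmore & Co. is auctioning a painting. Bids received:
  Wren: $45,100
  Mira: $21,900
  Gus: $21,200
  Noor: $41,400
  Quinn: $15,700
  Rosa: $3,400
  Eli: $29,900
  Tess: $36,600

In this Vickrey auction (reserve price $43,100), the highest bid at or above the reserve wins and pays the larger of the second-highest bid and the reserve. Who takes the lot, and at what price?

Wren pays $43,100

Vickrey auction (reserve price $43,100): the highest bid at or above the reserve wins and pays the larger of the second-highest bid and the reserve.
Sorting bids: 45,100 (Wren) > 41,400 (Noor) > 36,600 (Tess) > 29,900 (Eli) > 21,900 (Mira) > 21,200 (Gus) > …
Highest eligible bid: Wren at $45,100.
Second-highest bid $41,400 is below the reserve $43,100, so the reserve binds → payment $43,100.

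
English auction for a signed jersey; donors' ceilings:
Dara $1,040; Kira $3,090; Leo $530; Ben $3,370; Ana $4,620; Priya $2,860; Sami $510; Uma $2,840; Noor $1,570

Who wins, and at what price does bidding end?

Limits ranked: 4,620 (Ana) > 3,370 (Ben) > 3,090 (Kira) > 2,860 (Priya) > 2,840 (Uma) > 1,570 (Noor) > …
Ben is the last rival to drop out, at $3,370; Ana remains and wins at that price.

Ana wins at $3,370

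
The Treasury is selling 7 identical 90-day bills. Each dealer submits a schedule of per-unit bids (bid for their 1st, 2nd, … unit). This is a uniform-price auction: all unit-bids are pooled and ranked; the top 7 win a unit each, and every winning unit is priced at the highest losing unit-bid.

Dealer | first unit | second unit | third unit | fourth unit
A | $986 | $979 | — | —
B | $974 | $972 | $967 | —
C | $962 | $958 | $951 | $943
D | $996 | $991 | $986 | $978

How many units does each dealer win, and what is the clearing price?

A 2, B 1, D 4; clearing price $972

Merging the schedules and taking the best 7: 996 (D-1), 991 (D-2), 986 (A-1), 986 (D-3), 979 (A-2), 978 (D-4), 974 (B-1)
Highest rejected unit-bid = $972.
Allocation: A 2, B 1, D 4.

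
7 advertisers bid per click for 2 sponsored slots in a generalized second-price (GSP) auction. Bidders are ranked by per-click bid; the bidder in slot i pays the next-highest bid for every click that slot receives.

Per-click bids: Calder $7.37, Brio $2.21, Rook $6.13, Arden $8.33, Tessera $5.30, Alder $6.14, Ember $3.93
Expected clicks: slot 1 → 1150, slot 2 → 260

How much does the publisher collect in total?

Sorting advertisers: $8.33 (Arden) > $7.37 (Calder) > $6.14 (Alder) > …
Slot 1: Arden pays $7.37 × 1150 = $8475.50
Slot 2: Calder pays $6.14 × 260 = $1596.40
Total = $10071.90

Total revenue: $10071.90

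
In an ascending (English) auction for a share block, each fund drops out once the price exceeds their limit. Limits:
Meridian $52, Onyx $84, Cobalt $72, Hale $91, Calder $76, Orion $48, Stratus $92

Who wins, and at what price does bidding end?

Stratus wins at $91

Open ascending-bid auction: the price rises until one bidder remains; the winner pays the price at which the last rival dropped out.
Limits in order: 92 (Stratus) > 91 (Hale) > 84 (Onyx) > 76 (Calder) > 72 (Cobalt) > 52 (Meridian) > …
Bidding ends when Hale exits at $91; Stratus takes it.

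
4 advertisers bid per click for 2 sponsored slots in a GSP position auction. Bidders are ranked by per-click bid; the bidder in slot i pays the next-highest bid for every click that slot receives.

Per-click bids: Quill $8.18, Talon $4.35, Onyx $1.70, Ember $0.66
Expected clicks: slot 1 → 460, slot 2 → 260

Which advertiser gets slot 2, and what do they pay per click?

Talon; $1.70 per click

Per-click bids in order: $8.18 (Quill) > $4.35 (Talon) > $1.70 (Onyx) > …
Slot 2 goes to the second-ranked bidder, Talon, who pays the next bid down: $1.70/click.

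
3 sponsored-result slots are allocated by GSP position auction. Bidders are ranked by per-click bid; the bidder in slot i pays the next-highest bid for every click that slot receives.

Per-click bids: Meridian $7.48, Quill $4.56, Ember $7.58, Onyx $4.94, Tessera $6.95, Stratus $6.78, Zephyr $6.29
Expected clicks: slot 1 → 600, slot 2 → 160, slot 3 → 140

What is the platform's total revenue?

Per-click bids in order: $7.58 (Ember) > $7.48 (Meridian) > $6.95 (Tessera) > $6.78 (Stratus) > …
Slot 1: Ember pays $7.48 × 600 = $4488.00
Slot 2: Meridian pays $6.95 × 160 = $1112.00
Slot 3: Tessera pays $6.78 × 140 = $949.20
Total = $6549.20

Total revenue: $6549.20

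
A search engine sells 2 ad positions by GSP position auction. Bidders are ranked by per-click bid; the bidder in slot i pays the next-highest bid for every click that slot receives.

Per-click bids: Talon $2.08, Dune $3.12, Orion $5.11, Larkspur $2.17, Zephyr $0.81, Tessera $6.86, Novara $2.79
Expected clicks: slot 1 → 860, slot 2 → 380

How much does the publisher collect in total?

Per-click bids in order: $6.86 (Tessera) > $5.11 (Orion) > $3.12 (Dune) > …
Slot 1: Tessera pays $5.11 × 860 = $4394.60
Slot 2: Orion pays $3.12 × 380 = $1185.60
Total = $5580.20

Total revenue: $5580.20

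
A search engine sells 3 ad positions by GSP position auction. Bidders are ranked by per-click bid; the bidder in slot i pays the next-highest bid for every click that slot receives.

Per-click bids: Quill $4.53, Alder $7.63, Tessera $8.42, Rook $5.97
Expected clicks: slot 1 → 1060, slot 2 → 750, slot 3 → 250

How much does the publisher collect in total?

Sorting advertisers: $8.42 (Tessera) > $7.63 (Alder) > $5.97 (Rook) > $4.53 (Quill)
Slot 1: Tessera pays $7.63 × 1060 = $8087.80
Slot 2: Alder pays $5.97 × 750 = $4477.50
Slot 3: Rook pays $4.53 × 250 = $1132.50
Total = $13697.80

Total revenue: $13697.80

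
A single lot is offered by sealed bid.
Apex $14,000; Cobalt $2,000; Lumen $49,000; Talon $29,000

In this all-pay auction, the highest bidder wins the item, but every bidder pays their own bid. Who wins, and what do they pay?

Lumen pays $49,000

Bids ranked: 49,000 (Lumen) > 29,000 (Talon) > 14,000 (Apex) > 2,000 (Cobalt)
Lumen is highest and takes the item; every bidder forfeits their bid.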